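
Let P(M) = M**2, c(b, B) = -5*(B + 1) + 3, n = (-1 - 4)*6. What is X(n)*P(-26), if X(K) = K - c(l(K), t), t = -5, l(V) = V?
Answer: -35828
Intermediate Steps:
n = -30 (n = -5*6 = -30)
c(b, B) = -2 - 5*B (c(b, B) = -5*(1 + B) + 3 = (-5 - 5*B) + 3 = -2 - 5*B)
X(K) = -23 + K (X(K) = K - (-2 - 5*(-5)) = K - (-2 + 25) = K - 1*23 = K - 23 = -23 + K)
X(n)*P(-26) = (-23 - 30)*(-26)**2 = -53*676 = -35828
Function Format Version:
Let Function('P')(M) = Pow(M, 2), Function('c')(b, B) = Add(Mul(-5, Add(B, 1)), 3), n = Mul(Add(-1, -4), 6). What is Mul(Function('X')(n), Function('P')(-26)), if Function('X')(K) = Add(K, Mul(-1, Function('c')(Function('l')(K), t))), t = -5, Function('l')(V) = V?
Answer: -35828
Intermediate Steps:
n = -30 (n = Mul(-5, 6) = -30)
Function('c')(b, B) = Add(-2, Mul(-5, B)) (Function('c')(b, B) = Add(Mul(-5, Add(1, B)), 3) = Add(Add(-5, Mul(-5, B)), 3) = Add(-2, Mul(-5, B)))
Function('X')(K) = Add(-23, K) (Function('X')(K) = Add(K, Mul(-1, Add(-2, Mul(-5, -5)))) = Add(K, Mul(-1, Add(-2, 25))) = Add(K, Mul(-1, 23)) = Add(K, -23) = Add(-23, K))
Mul(Function('X')(n), Function('P')(-26)) = Mul(Add(-23, -30), Pow(-26, 2)) = Mul(-53, 676) = -35828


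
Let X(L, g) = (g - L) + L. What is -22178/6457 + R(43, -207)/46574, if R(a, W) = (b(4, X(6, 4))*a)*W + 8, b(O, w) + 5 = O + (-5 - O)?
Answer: -20824043/13669469 ≈ -1.5234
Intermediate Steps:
X(L, g) = g
b(O, w) = -10 (b(O, w) = -5 + (O + (-5 - O)) = -5 - 5 = -10)
R(a, W) = 8 - 10*W*a (R(a, W) = (-10*a)*W + 8 = -10*W*a + 8 = 8 - 10*W*a)
-22178/6457 + R(43, -207)/46574 = -22178/6457 + (8 - 10*(-207)*43)/46574 = -22178*1/6457 + (8 + 89010)*(1/46574) = -22178/6457 + 89018*(1/46574) = -22178/6457 + 44509/23287 = -20824043/13669469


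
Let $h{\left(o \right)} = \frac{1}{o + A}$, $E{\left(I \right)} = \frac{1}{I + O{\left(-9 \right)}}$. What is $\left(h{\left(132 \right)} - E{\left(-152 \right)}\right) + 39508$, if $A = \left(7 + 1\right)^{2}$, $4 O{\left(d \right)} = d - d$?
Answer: $\frac{294255671}{7448} \approx 39508.0$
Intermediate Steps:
$O{\left(d \right)} = 0$ ($O{\left(d \right)} = \frac{d - d}{4} = \frac{1}{4} \cdot 0 = 0$)
$E{\left(I \right)} = \frac{1}{I}$ ($E{\left(I \right)} = \frac{1}{I + 0} = \frac{1}{I}$)
$A = 64$ ($A = 8^{2} = 64$)
$h{\left(o \right)} = \frac{1}{64 + o}$ ($h{\left(o \right)} = \frac{1}{o + 64} = \frac{1}{64 + o}$)
$\left(h{\left(132 \right)} - E{\left(-152 \right)}\right) + 39508 = \left(\frac{1}{64 + 132} - \frac{1}{-152}\right) + 39508 = \left(\frac{1}{196} - - \frac{1}{152}\right) + 39508 = \left(\frac{1}{196} + \frac{1}{152}\right) + 39508 = \frac{87}{7448} + 39508 = \frac{294255671}{7448}$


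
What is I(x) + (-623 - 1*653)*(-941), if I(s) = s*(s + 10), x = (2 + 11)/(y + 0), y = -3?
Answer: 10806223/9 ≈ 1.2007e+6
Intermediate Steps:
x = -13/3 (x = (2 + 11)/(-3 + 0) = 13/(-3) = 13*(-1/3) = -13/3 ≈ -4.3333)
I(s) = s*(10 + s)
I(x) + (-623 - 1*653)*(-941) = -13*(10 - 13/3)/3 + (-623 - 1*653)*(-941) = -13/3*17/3 + (-623 - 653)*(-941) = -221/9 - 1276*(-941) = -221/9 + 1200716 = 10806223/9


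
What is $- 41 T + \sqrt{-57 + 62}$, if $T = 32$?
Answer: $-1312 + \sqrt{5} \approx -1309.8$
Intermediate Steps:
$- 41 T + \sqrt{-57 + 62} = \left(-41\right) 32 + \sqrt{-57 + 62} = -1312 + \sqrt{5}$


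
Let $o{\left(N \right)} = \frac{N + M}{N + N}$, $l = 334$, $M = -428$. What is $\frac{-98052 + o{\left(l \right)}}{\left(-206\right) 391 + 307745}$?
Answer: $- \frac{32749415}{75884466} \approx -0.43157$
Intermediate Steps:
$o{\left(N \right)} = \frac{-428 + N}{2 N}$ ($o{\left(N \right)} = \frac{N - 428}{N + N} = \frac{-428 + N}{2 N}$)
$\frac{-98052 + o{\left(l \right)}}{\left(-206\right) 391 + 307745} = \frac{-98052 + \frac{-428 + 334}{2 \cdot 334}}{\left(-206\right) 391 + 307745} = \frac{-98052 + \frac{1}{2} \cdot \frac{1}{334} \left(-94\right)}{-80546 + 307745} = \frac{-98052 - \frac{47}{334}}{227199} = \left(- \frac{32749415}{334}\right) \frac{1}{227199} = - \frac{32749415}{75884466}$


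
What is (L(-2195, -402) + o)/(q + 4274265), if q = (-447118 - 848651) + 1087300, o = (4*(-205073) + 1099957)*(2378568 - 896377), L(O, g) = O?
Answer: 14804176565/145207 ≈ 1.0195e+5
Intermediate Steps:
o = 414516946015 (o = (-820292 + 1099957)*1482191 = 279665*1482191 = 414516946015)
q = -208469 (q = -1295769 + 1087300 = -208469)
(L(-2195, -402) + o)/(q + 4274265) = (-2195 + 414516946015)/(-208469 + 4274265) = 414516943820/4065796 = 414516943820*(1/4065796) = 14804176565/145207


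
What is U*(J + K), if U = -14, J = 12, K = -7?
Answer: -70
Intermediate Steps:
U*(J + K) = -14*(12 - 7) = -14*5 = -70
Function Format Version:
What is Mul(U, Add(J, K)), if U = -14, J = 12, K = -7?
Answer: -70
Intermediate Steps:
Mul(U, Add(J, K)) = Mul(-14, Add(12, -7)) = Mul(-14, 5) = -70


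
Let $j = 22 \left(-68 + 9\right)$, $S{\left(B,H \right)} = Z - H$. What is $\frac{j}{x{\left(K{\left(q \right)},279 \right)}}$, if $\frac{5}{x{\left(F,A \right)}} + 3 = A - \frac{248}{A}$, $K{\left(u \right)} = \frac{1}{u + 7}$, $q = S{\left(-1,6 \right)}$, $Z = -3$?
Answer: $- \frac{3213848}{45} \approx -71419.0$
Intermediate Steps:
$S{\left(B,H \right)} = -3 - H$
$j = -1298$ ($j = 22 \left(-59\right) = -1298$)
$q = -9$ ($q = -3 - 6 = -9$)
$K{\left(u \right)} = \frac{1}{7 + u}$
$x{\left(F,A \right)} = \frac{5}{-3 + A - \frac{248}{A}}$ ($x{\left(F,A \right)} = \frac{5}{-3 + \left(A - \frac{248}{A}\right)} = \frac{5}{-3 + A - \frac{248}{A}}$)
$\frac{j}{x{\left(K{\left(q \right)},279 \right)}} = - \frac{1298}{5 \cdot 279 \frac{1}{-248 + 279^{2} - 837}} = - \frac{1298}{5 \cdot 279 \frac{1}{-248 + 77841 - 837}} = - \frac{1298}{5 \cdot 279 \cdot \frac{1}{76756}} = - \frac{1298}{\frac{45}{2476}} = \left(-1298\right) \frac{2476}{45} = - \frac{3213848}{45}$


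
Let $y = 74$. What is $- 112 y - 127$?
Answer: $-8415$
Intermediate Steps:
$- 112 y - 127 = \left(-112\right) 74 - 127 = -8288 - 127 = -8415$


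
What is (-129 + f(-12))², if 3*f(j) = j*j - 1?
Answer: 59536/9 ≈ 6615.1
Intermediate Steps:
f(j) = -⅓ + j²/3 (f(j) = (j*j - 1)/3 = (j² - 1)/3 = (-1 + j²)/3 = -⅓ + j²/3)
(-129 + f(-12))² = (-129 + (-⅓ + (⅓)*(-12)²))² = (-129 + (-⅓ + (⅓)*144))² = (-129 + (-⅓ + 48))² = (-129 + 143/3)² = (-244/3)² = 59536/9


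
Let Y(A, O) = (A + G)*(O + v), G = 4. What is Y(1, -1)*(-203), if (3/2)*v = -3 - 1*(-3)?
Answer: 1015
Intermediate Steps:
v = 0 (v = 2*(-3 - 1*(-3))/3 = 2*(-3 + 3)/3 = (⅔)*0 = 0)
Y(A, O) = O*(4 + A) (Y(A, O) = (A + 4)*(O + 0) = (4 + A)*O = O*(4 + A))
Y(1, -1)*(-203) = -(4 + 1)*(-203) = -1*5*(-203) = -5*(-203) = 1015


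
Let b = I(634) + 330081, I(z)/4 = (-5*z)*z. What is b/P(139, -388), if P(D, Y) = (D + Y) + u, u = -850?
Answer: 7709039/1099 ≈ 7014.6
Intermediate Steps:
P(D, Y) = -850 + D + Y (P(D, Y) = (D + Y) - 850 = -850 + D + Y)
I(z) = -20*z² (I(z) = 4*((-5*z)*z) = 4*(-5*z²) = -20*z²)
b = -7709039 (b = -20*634² + 330081 = -20*401956 + 330081 = -8039120 + 330081 = -7709039)
b/P(139, -388) = -7709039/(-850 + 139 - 388) = -7709039/(-1099) = -7709039*(-1/1099) = 7709039/1099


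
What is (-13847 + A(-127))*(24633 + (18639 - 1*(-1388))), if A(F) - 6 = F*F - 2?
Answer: 102092760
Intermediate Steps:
A(F) = 4 + F² (A(F) = 6 + (F*F - 2) = 6 + (F² - 2) = 6 + (-2 + F²) = 4 + F²)
(-13847 + A(-127))*(24633 + (18639 - 1*(-1388))) = (-13847 + (4 + (-127)²))*(24633 + (18639 - 1*(-1388))) = (-13847 + (4 + 16129))*(24633 + (18639 + 1388)) = (-13847 + 16133)*(24633 + 20027) = 2286*44660 = 102092760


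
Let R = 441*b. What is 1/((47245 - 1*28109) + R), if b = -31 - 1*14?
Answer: -1/709 ≈ -0.0014104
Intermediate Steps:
b = -45 (b = -31 - 14 = -45)
R = -19845 (R = 441*(-45) = -19845)
1/((47245 - 1*28109) + R) = 1/((47245 - 1*28109) - 19845) = 1/((47245 - 28109) - 19845) = 1/(19136 - 19845) = 1/(-709) = -1/709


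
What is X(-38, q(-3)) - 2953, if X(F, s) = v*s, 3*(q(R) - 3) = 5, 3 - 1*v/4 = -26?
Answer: -7235/3 ≈ -2411.7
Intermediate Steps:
v = 116 (v = 12 - 4*(-26) = 12 + 104 = 116)
q(R) = 14/3 (q(R) = 3 + (⅓)*5 = 3 + 5/3 = 14/3)
X(F, s) = 116*s
X(-38, q(-3)) - 2953 = 116*(14/3) - 2953 = 1624/3 - 2953 = -7235/3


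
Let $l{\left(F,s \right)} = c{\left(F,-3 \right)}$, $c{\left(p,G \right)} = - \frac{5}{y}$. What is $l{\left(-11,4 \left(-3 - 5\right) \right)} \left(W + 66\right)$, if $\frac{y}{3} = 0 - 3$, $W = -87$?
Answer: $- \frac{35}{3} \approx -11.667$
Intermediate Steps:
$y = -9$ ($y = 3 \left(0 - 3\right) = 3 \left(-3\right) = -9$)
$c{\left(p,G \right)} = \frac{5}{9}$ ($c{\left(p,G \right)} = - \frac{5}{-9} = \left(-5\right) \left(- \frac{1}{9}\right) = \frac{5}{9}$)
$l{\left(F,s \right)} = \frac{5}{9}$
$l{\left(-11,4 \left(-3 - 5\right) \right)} \left(W + 66\right) = \frac{5 \left(-87 + 66\right)}{9} = \frac{5}{9} \left(-21\right) = - \frac{35}{3}$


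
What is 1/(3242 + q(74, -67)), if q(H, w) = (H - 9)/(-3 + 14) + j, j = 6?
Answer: 11/35793 ≈ 0.00030732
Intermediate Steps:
q(H, w) = 57/11 + H/11 (q(H, w) = (H - 9)/(-3 + 14) + 6 = (-9 + H)/11 + 6 = (-9 + H)*(1/11) + 6 = (-9/11 + H/11) + 6 = 57/11 + H/11)
1/(3242 + q(74, -67)) = 1/(3242 + (57/11 + (1/11)*74)) = 1/(3242 + (57/11 + 74/11)) = 1/(3242 + 131/11) = 1/(35793/11) = 11/35793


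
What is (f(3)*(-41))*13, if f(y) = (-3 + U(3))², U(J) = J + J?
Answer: -4797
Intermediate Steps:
U(J) = 2*J
f(y) = 9 (f(y) = (-3 + 2*3)² = (-3 + 6)² = 3² = 9)
(f(3)*(-41))*13 = (9*(-41))*13 = -369*13 = -4797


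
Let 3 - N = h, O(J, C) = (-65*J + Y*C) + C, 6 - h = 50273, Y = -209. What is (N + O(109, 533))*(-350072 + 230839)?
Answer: 8069570207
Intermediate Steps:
h = -50267 (h = 6 - 1*50273 = 6 - 50273 = -50267)
O(J, C) = -208*C - 65*J (O(J, C) = (-65*J - 209*C) + C = (-209*C - 65*J) + C = -208*C - 65*J)
N = 50270 (N = 3 - 1*(-50267) = 3 + 50267 = 50270)
(N + O(109, 533))*(-350072 + 230839) = (50270 + (-208*533 - 65*109))*(-350072 + 230839) = (50270 + (-110864 - 7085))*(-119233) = (50270 - 117949)*(-119233) = -67679*(-119233) = 8069570207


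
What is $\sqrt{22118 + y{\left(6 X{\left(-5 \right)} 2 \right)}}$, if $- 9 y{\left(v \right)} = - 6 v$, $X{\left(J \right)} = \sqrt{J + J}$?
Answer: $\sqrt{22118 + 8 i \sqrt{10}} \approx 148.72 + 0.0851 i$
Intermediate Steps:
$X{\left(J \right)} = \sqrt{2} \sqrt{J}$ ($X{\left(J \right)} = \sqrt{2 J} = \sqrt{2} \sqrt{J}$)
$y{\left(v \right)} = \frac{2 v}{3}$ ($y{\left(v \right)} = - \frac{\left(-6\right) v}{9} = \frac{2 v}{3}$)
$\sqrt{22118 + y{\left(6 X{\left(-5 \right)} 2 \right)}} = \sqrt{22118 + \frac{2 \cdot 6 \sqrt{2} \sqrt{-5} \cdot 2}{3}} = \sqrt{22118 + \frac{2 \cdot 6 \sqrt{2} i \sqrt{5} \cdot 2}{3}} = \sqrt{22118 + \frac{2 \cdot 6 i \sqrt{10} \cdot 2}{3}} = \sqrt{22118 + \frac{2 \cdot 12 i \sqrt{10}}{3}} = \sqrt{22118 + 8 i \sqrt{10}}$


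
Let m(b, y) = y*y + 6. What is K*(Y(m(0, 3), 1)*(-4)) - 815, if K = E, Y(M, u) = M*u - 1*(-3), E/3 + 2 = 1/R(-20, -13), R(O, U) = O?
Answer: -1861/5 ≈ -372.20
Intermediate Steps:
m(b, y) = 6 + y**2 (m(b, y) = y**2 + 6 = 6 + y**2)
E = -123/20 (E = -6 + 3/(-20) = -6 + 3*(-1/20) = -6 - 3/20 = -123/20 ≈ -6.1500)
Y(M, u) = 3 + M*u (Y(M, u) = M*u + 3 = 3 + M*u)
K = -123/20 ≈ -6.1500
K*(Y(m(0, 3), 1)*(-4)) - 815 = -123*(3 + (6 + 3**2)*1)*(-4)/20 - 815 = -123*(3 + (6 + 9)*1)*(-4)/20 - 815 = -123*(3 + 15*1)*(-4)/20 - 815 = -123*(3 + 15)*(-4)/20 - 815 = -1107*(-4)/10 - 815 = -123/20*(-72) - 815 = 2214/5 - 815 = -1861/5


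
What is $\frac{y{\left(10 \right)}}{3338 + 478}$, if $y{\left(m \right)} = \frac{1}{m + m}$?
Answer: $\frac{1}{76320} \approx 1.3103 \cdot 10^{-5}$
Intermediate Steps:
$y{\left(m \right)} = \frac{1}{2 m}$
$\frac{y{\left(10 \right)}}{3338 + 478} = \frac{\frac{1}{2} \cdot \frac{1}{10}}{3338 + 478} = \frac{\frac{1}{2} \cdot \frac{1}{10}}{3816} = \frac{1}{20} \cdot \frac{1}{3816} = \frac{1}{76320}$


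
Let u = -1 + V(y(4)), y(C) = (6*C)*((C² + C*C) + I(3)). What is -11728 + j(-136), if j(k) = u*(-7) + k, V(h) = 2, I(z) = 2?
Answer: -11871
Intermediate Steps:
y(C) = 6*C*(2 + 2*C²) (y(C) = (6*C)*((C² + C*C) + 2) = (6*C)*((C² + C²) + 2) = (6*C)*(2*C² + 2) = (6*C)*(2 + 2*C²) = 6*C*(2 + 2*C²))
u = 1 (u = -1 + 2 = 1)
j(k) = -7 + k (j(k) = 1*(-7) + k = -7 + k)
-11728 + j(-136) = -11728 + (-7 - 136) = -11728 - 143 = -11871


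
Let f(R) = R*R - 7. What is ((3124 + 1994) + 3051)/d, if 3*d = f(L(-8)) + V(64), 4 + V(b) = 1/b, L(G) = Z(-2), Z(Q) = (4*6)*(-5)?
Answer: 1568448/920897 ≈ 1.7032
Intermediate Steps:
Z(Q) = -120 (Z(Q) = 24*(-5) = -120)
L(G) = -120
V(b) = -4 + 1/b
f(R) = -7 + R² (f(R) = R² - 7 = -7 + R²)
d = 920897/192 (d = ((-7 + (-120)²) + (-4 + 1/64))/3 = ((-7 + 14400) + (-4 + 1/64))/3 = (14393 - 255/64)/3 = (⅓)*(920897/64) = 920897/192 ≈ 4796.3)
((3124 + 1994) + 3051)/d = ((3124 + 1994) + 3051)/(920897/192) = (5118 + 3051)*(192/920897) = 8169*(192/920897) = 1568448/920897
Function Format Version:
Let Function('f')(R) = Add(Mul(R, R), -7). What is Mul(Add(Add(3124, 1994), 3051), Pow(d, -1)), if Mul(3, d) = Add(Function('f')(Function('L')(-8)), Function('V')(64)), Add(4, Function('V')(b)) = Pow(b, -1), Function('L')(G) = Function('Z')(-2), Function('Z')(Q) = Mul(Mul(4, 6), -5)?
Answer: Rational(1568448, 920897) ≈ 1.7032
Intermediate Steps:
Function('Z')(Q) = -120 (Function('Z')(Q) = Mul(24, -5) = -120)
Function('L')(G) = -120
Function('V')(b) = Add(-4, Pow(b, -1))
Function('f')(R) = Add(-7, Pow(R, 2)) (Function('f')(R) = Add(Pow(R, 2), -7) = Add(-7, Pow(R, 2)))
d = Rational(920897, 192) (d = Mul(Rational(1, 3), Add(Add(-7, Pow(-120, 2)), Add(-4, Pow(64, -1)))) = Mul(Rational(1, 3), Add(Add(-7, 14400), Add(-4, Rational(1, 64)))) = Mul(Rational(1, 3), Add(14393, Rational(-255, 64))) = Mul(Rational(1, 3), Rational(920897, 64)) = Rational(920897, 192) ≈ 4796.3)
Mul(Add(Add(3124, 1994), 3051), Pow(d, -1)) = Mul(Add(Add(3124, 1994), 3051), Pow(Rational(920897, 192), -1)) = Mul(Add(5118, 3051), Rational(192, 920897)) = Mul(8169, Rational(192, 920897)) = Rational(1568448, 920897)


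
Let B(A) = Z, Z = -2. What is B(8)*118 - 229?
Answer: -465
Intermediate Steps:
B(A) = -2
B(8)*118 - 229 = -2*118 - 229 = -236 - 229 = -465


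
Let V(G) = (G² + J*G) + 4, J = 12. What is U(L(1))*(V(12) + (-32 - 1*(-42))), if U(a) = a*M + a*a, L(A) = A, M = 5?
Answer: 1812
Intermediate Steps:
V(G) = 4 + G² + 12*G (V(G) = (G² + 12*G) + 4 = 4 + G² + 12*G)
U(a) = a² + 5*a (U(a) = a*5 + a*a = 5*a + a² = a² + 5*a)
U(L(1))*(V(12) + (-32 - 1*(-42))) = (1*(5 + 1))*((4 + 12² + 12*12) + (-32 - 1*(-42))) = (1*6)*((4 + 144 + 144) + (-32 + 42)) = 6*(292 + 10) = 6*302 = 1812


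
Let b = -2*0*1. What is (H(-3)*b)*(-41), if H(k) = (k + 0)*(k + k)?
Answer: 0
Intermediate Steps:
b = 0 (b = 0*1 = 0)
H(k) = 2*k² (H(k) = k*(2*k) = 2*k²)
(H(-3)*b)*(-41) = ((2*(-3)²)*0)*(-41) = ((2*9)*0)*(-41) = (18*0)*(-41) = 0*(-41) = 0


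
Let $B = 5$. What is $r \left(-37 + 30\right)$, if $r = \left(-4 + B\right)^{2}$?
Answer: $-7$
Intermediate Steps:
$r = 1$ ($r = \left(-4 + 5\right)^{2} = 1^{2} = 1$)
$r \left(-37 + 30\right) = 1 \left(-37 + 30\right) = 1 \left(-7\right) = -7$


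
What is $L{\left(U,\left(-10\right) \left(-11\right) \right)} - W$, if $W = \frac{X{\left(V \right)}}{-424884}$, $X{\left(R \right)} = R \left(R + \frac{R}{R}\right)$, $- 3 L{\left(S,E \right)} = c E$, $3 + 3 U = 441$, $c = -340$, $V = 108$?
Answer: $\frac{1324224743}{106221} \approx 12467.0$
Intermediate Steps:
$U = 146$ ($U = -1 + \frac{1}{3} \cdot 441 = -1 + 147 = 146$)
$L{\left(S,E \right)} = \frac{340 E}{3}$ ($L{\left(S,E \right)} = - \frac{\left(-340\right) E}{3} = \frac{340 E}{3}$)
$X{\left(R \right)} = R \left(1 + R\right)$ ($X{\left(R \right)} = R \left(R + 1\right) = R \left(1 + R\right)$)
$W = - \frac{981}{35407}$ ($W = \frac{108 \left(1 + 108\right)}{-424884} = 108 \cdot 109 \left(- \frac{1}{424884}\right) = 11772 \left(- \frac{1}{424884}\right) = - \frac{981}{35407} \approx -0.027706$)
$L{\left(U,\left(-10\right) \left(-11\right) \right)} - W = \frac{340 \left(\left(-10\right) \left(-11\right)\right)}{3} - - \frac{981}{35407} = \frac{340}{3} \cdot 110 + \frac{981}{35407} = \frac{37400}{3} + \frac{981}{35407} = \frac{1324224743}{106221}$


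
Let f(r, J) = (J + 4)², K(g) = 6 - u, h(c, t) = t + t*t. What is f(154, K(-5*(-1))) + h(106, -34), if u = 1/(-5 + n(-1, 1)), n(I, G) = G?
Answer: 19633/16 ≈ 1227.1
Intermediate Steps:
h(c, t) = t + t²
u = -¼ (u = 1/(-5 + 1) = 1/(-4) = -¼ ≈ -0.25000)
K(g) = 25/4 (K(g) = 6 - 1*(-¼) = 6 + ¼ = 25/4)
f(r, J) = (4 + J)²
f(154, K(-5*(-1))) + h(106, -34) = (4 + 25/4)² - 34*(1 - 34) = (41/4)² - 34*(-33) = 1681/16 + 1122 = 19633/16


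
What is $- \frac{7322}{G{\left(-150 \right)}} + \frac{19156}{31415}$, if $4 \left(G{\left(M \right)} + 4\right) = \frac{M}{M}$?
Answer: $\frac{184073972}{94245} \approx 1953.1$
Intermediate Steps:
$G{\left(M \right)} = - \frac{15}{4}$ ($G{\left(M \right)} = -4 + \frac{M \frac{1}{M}}{4} = -4 + \frac{1}{4} \cdot 1 = -4 + \frac{1}{4} = - \frac{15}{4}$)
$- \frac{7322}{G{\left(-150 \right)}} + \frac{19156}{31415} = - \frac{7322}{- \frac{15}{4}} + \frac{19156}{31415} = \left(-7322\right) \left(- \frac{4}{15}\right) + 19156 \cdot \frac{1}{31415} = \frac{29288}{15} + \frac{19156}{31415} = \frac{184073972}{94245}$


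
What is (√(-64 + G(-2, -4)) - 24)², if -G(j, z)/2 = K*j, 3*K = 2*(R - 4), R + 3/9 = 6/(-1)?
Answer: 4360/9 - 32*I*√206 ≈ 484.44 - 459.29*I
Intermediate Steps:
R = -19/3 (R = -⅓ + 6/(-1) = -⅓ + 6*(-1) = -⅓ - 6 = -19/3 ≈ -6.3333)
K = -62/9 (K = (2*(-19/3 - 4))/3 = (2*(-31/3))/3 = (⅓)*(-62/3) = -62/9 ≈ -6.8889)
G(j, z) = 124*j/9 (G(j, z) = -(-124)*j/9 = 124*j/9)
(√(-64 + G(-2, -4)) - 24)² = (√(-64 + (124/9)*(-2)) - 24)² = (√(-64 - 248/9) - 24)² = (√(-824/9) - 24)² = (2*I*√206/3 - 24)² = (-24 + 2*I*√206/3)²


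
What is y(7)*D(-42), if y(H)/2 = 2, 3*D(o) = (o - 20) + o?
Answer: -416/3 ≈ -138.67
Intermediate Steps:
D(o) = -20/3 + 2*o/3 (D(o) = ((o - 20) + o)/3 = ((-20 + o) + o)/3 = (-20 + 2*o)/3 = -20/3 + 2*o/3)
y(H) = 4 (y(H) = 2*2 = 4)
y(7)*D(-42) = 4*(-20/3 + (⅔)*(-42)) = 4*(-20/3 - 28) = 4*(-104/3) = -416/3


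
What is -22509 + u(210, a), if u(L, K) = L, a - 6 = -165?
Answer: -22299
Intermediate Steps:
a = -159 (a = 6 - 165 = -159)
-22509 + u(210, a) = -22509 + 210 = -22299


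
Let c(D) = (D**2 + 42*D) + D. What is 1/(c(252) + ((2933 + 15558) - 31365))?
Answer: 1/61466 ≈ 1.6269e-5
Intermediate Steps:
c(D) = D**2 + 43*D
1/(c(252) + ((2933 + 15558) - 31365)) = 1/(252*(43 + 252) + ((2933 + 15558) - 31365)) = 1/(252*295 + (18491 - 31365)) = 1/(74340 - 12874) = 1/61466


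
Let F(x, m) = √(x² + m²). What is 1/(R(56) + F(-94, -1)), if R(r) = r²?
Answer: 3136/9825659 - √8837/9825659 ≈ 0.00030960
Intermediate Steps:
F(x, m) = √(m² + x²)
1/(R(56) + F(-94, -1)) = 1/(56² + √((-1)² + (-94)²)) = 1/(3136 + √(1 + 8836)) = 1/(3136 + √8837)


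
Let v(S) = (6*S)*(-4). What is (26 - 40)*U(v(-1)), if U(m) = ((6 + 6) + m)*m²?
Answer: -290304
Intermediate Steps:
v(S) = -24*S
U(m) = m²*(12 + m) (U(m) = (12 + m)*m² = m²*(12 + m))
(26 - 40)*U(v(-1)) = (26 - 40)*((-24*(-1))²*(12 - 24*(-1))) = -14*24²*(12 + 24) = -8064*36 = -14*20736 = -290304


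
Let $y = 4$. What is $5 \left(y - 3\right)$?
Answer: $5$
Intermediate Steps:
$5 \left(y - 3\right) = 5 \left(4 - 3\right) = 5 \cdot 1 = 5$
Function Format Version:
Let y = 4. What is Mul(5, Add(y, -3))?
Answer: 5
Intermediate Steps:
Mul(5, Add(y, -3)) = Mul(5, Add(4, -3)) = Mul(5, 1) = 5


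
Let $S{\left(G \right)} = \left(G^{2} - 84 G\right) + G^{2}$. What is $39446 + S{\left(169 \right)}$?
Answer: $82372$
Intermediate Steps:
$S{\left(G \right)} = - 84 G + 2 G^{2}$
$39446 + S{\left(169 \right)} = 39446 + 2 \cdot 169 \left(-42 + 169\right) = 39446 + 2 \cdot 169 \cdot 127 = 39446 + 42926 = 82372$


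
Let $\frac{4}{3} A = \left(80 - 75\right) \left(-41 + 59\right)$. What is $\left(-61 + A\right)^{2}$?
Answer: $\frac{169}{4} \approx 42.25$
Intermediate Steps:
$A = \frac{135}{2}$ ($A = \frac{3 \left(80 - 75\right) \left(-41 + 59\right)}{4} = \frac{3 \cdot 5 \cdot 18}{4} = \frac{3}{4} \cdot 90 = \frac{135}{2} \approx 67.5$)
$\left(-61 + A\right)^{2} = \left(-61 + \frac{135}{2}\right)^{2} = \left(\frac{13}{2}\right)^{2} = \frac{169}{4}$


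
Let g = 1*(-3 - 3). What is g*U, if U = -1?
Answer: 6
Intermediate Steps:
g = -6 (g = 1*(-6) = -6)
g*U = -6*(-1) = 6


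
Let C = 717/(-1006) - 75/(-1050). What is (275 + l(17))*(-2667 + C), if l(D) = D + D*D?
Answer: -779599495/503 ≈ -1.5499e+6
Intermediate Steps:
C = -2258/3521 (C = 717*(-1/1006) - 75*(-1/1050) = -717/1006 + 1/14 = -2258/3521 ≈ -0.64130)
l(D) = D + D²
(275 + l(17))*(-2667 + C) = (275 + 17*(1 + 17))*(-2667 - 2258/3521) = (275 + 17*18)*(-9392765/3521) = (275 + 306)*(-9392765/3521) = 581*(-9392765/3521) = -779599495/503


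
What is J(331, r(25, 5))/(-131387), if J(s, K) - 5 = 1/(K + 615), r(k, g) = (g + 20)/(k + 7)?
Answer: -1471/38641505 ≈ -3.8068e-5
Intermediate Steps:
r(k, g) = (20 + g)/(7 + k)
J(s, K) = 5 + 1/(615 + K) (J(s, K) = 5 + 1/(K + 615) = 5 + 1/(615 + K))
J(331, r(25, 5))/(-131387) = ((3076 + 5*((20 + 5)/(7 + 25)))/(615 + (20 + 5)/(7 + 25)))/(-131387) = ((3076 + 5*(25/32))/(615 + 25/32))*(-1/131387) = ((3076 + 125/32)/(19705/32))*(-1/131387) = ((32/19705)*(98557/32))*(-1/131387) = (98557/19705)*(-1/131387) = -1471/38641505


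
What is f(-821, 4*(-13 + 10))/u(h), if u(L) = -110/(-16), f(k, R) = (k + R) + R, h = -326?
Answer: -1352/11 ≈ -122.91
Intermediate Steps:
f(k, R) = k + 2*R (f(k, R) = (R + k) + R = k + 2*R)
u(L) = 55/8 (u(L) = -110*(-1/16) = 55/8)
f(-821, 4*(-13 + 10))/u(h) = (-821 + 2*(4*(-13 + 10)))/(55/8) = (-821 + 2*(4*(-3)))*(8/55) = (-821 + 2*(-12))*(8/55) = (-821 - 24)*(8/55) = -845*8/55 = -1352/11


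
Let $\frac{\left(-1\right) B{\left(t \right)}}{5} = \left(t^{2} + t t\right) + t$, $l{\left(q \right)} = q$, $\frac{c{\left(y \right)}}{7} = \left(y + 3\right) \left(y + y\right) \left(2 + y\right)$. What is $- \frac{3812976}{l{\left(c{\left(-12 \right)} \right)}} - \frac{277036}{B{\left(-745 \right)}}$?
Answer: $\frac{29379104851}{116477025} \approx 252.23$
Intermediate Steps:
$c{\left(y \right)} = 14 y \left(2 + y\right) \left(3 + y\right)$ ($c{\left(y \right)} = 7 \left(y + 3\right) \left(y + y\right) \left(2 + y\right) = 7 \left(3 + y\right) 2 y \left(2 + y\right) = 7 \cdot 2 y \left(3 + y\right) \left(2 + y\right) = 7 \cdot 2 y \left(2 + y\right) \left(3 + y\right) = 14 y \left(2 + y\right) \left(3 + y\right)$)
$B{\left(t \right)} = - 10 t^{2} - 5 t$ ($B{\left(t \right)} = - 5 \left(\left(t^{2} + t t\right) + t\right) = - 5 \left(\left(t^{2} + t^{2}\right) + t\right) = - 5 \left(2 t^{2} + t\right) = - 5 \left(t + 2 t^{2}\right) = - 10 t^{2} - 5 t$)
$- \frac{3812976}{l{\left(c{\left(-12 \right)} \right)}} - \frac{277036}{B{\left(-745 \right)}} = - \frac{3812976}{14 \left(-12\right) \left(6 + \left(-12\right)^{2} + 5 \left(-12\right)\right)} - \frac{277036}{\left(-5\right) \left(-745\right) \left(1 + 2 \left(-745\right)\right)} = - \frac{3812976}{14 \left(-12\right) \left(6 + 144 - 60\right)} - \frac{277036}{\left(-5\right) \left(-745\right) \left(1 - 1490\right)} = - \frac{3812976}{14 \left(-12\right) 90} - \frac{277036}{\left(-5\right) \left(-745\right) \left(-1489\right)} = - \frac{3812976}{-15120} - \frac{277036}{-5546525} = \left(-3812976\right) \left(- \frac{1}{15120}\right) - - \frac{277036}{5546525} = \frac{26479}{105} + \frac{277036}{5546525} = \frac{29379104851}{116477025}$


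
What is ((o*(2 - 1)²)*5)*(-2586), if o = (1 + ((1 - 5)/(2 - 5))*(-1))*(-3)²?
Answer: 38790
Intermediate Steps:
o = -3 (o = (1 - 4/(-3)*(-1))*9 = (1 - 4*(-⅓)*(-1))*9 = (1 + (4/3)*(-1))*9 = (1 - 4/3)*9 = -⅓*9 = -3)
((o*(2 - 1)²)*5)*(-2586) = (-3*(2 - 1)²*5)*(-2586) = (-3*1²*5)*(-2586) = (-3*1*5)*(-2586) = -3*5*(-2586) = -15*(-2586) = 38790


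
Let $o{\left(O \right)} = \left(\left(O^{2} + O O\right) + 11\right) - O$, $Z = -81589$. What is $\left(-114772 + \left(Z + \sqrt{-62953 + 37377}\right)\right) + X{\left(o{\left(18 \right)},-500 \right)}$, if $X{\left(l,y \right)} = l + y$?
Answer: $-196220 + 2 i \sqrt{6394} \approx -1.9622 \cdot 10^{5} + 159.93 i$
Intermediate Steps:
$o{\left(O \right)} = 11 - O + 2 O^{2}$ ($o{\left(O \right)} = \left(\left(O^{2} + O^{2}\right) + 11\right) - O = \left(2 O^{2} + 11\right) - O = \left(11 + 2 O^{2}\right) - O = 11 - O + 2 O^{2}$)
$\left(-114772 + \left(Z + \sqrt{-62953 + 37377}\right)\right) + X{\left(o{\left(18 \right)},-500 \right)} = \left(-114772 - \left(81589 - \sqrt{-62953 + 37377}\right)\right) + \left(\left(11 - 18 + 2 \cdot 18^{2}\right) - 500\right) = \left(-114772 - \left(81589 - \sqrt{-25576}\right)\right) + \left(\left(11 - 18 + 2 \cdot 324\right) - 500\right) = \left(-114772 - \left(81589 - 2 i \sqrt{6394}\right)\right) + \left(\left(11 - 18 + 648\right) - 500\right) = \left(-196361 + 2 i \sqrt{6394}\right) + \left(641 - 500\right) = \left(-196361 + 2 i \sqrt{6394}\right) + 141 = -196220 + 2 i \sqrt{6394}$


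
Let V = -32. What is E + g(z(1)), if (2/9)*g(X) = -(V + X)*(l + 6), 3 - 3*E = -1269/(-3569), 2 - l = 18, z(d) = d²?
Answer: -4975609/3569 ≈ -1394.1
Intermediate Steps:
l = -16 (l = 2 - 1*18 = 2 - 18 = -16)
E = 3146/3569 (E = 1 - (-423)/(-3569) = 1 - (-423)*(-1)/3569 = 1 - ⅓*1269/3569 = 1 - 423/3569 = 3146/3569 ≈ 0.88148)
g(X) = -1440 + 45*X (g(X) = 9*(-(-32 + X)*(-16 + 6))/2 = 9*(-(-32 + X)*(-10))/2 = 9*(-(320 - 10*X))/2 = 9*(-320 + 10*X)/2 = -1440 + 45*X)
E + g(z(1)) = 3146/3569 + (-1440 + 45*1²) = 3146/3569 + (-1440 + 45*1) = 3146/3569 + (-1440 + 45) = 3146/3569 - 1395 = -4975609/3569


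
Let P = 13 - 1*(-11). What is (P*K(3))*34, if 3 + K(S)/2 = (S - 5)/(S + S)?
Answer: -5440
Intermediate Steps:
K(S) = -6 + (-5 + S)/S (K(S) = -6 + 2*((S - 5)/(S + S)) = -6 + 2*((-5 + S)/((2*S))) = -6 + 2*((-5 + S)*(1/(2*S))) = -6 + 2*((-5 + S)/(2*S)) = -6 + (-5 + S)/S)
P = 24 (P = 13 + 11 = 24)
(P*K(3))*34 = (24*(-5 - 5/3))*34 = (24*(-20/3))*34 = -160*34 = -5440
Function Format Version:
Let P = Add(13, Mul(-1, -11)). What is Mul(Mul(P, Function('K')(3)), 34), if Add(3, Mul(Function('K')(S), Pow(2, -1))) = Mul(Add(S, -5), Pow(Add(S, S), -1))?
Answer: -5440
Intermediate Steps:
Function('K')(S) = Add(-6, Mul(Pow(S, -1), Add(-5, S))) (Function('K')(S) = Add(-6, Mul(2, Mul(Add(S, -5), Pow(Add(S, S), -1)))) = Add(-6, Mul(2, Mul(Add(-5, S), Pow(Mul(2, S), -1)))) = Add(-6, Mul(2, Mul(Add(-5, S), Mul(Rational(1, 2), Pow(S, -1))))) = Add(-6, Mul(2, Mul(Rational(1, 2), Pow(S, -1), Add(-5, S)))) = Add(-6, Mul(Pow(S, -1), Add(-5, S))))
P = 24 (P = Add(13, 11) = 24)
Mul(Mul(P, Function('K')(3)), 34) = Mul(Mul(24, Add(-5, Mul(-5, Pow(3, -1)))), 34) = Mul(Mul(24, Add(-5, Mul(-5, Rational(1, 3)))), 34) = Mul(Mul(24, Add(-5, Rational(-5, 3))), 34) = Mul(Mul(24, Rational(-20, 3)), 34) = Mul(-160, 34) = -5440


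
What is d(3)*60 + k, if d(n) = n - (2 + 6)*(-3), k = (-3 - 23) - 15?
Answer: 1579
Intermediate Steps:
k = -41 (k = -26 - 15 = -41)
d(n) = 24 + n (d(n) = n - 8*(-3) = n - 1*(-24) = n + 24 = 24 + n)
d(3)*60 + k = (24 + 3)*60 - 41 = 27*60 - 41 = 1620 - 41 = 1579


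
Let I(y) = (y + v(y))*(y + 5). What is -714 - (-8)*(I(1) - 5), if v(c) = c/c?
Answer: -658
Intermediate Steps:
v(c) = 1
I(y) = (1 + y)*(5 + y) (I(y) = (y + 1)*(y + 5) = (1 + y)*(5 + y))
-714 - (-8)*(I(1) - 5) = -714 - (-8)*((5 + 1**2 + 6*1) - 5) = -714 - (-8)*((5 + 1 + 6) - 5) = -714 - (-8)*(12 - 5) = -714 - (-8)*7 = -714 - 1*(-56) = -714 + 56 = -658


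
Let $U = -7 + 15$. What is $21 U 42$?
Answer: $7056$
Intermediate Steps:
$U = 8$
$21 U 42 = 21 \cdot 8 \cdot 42 = 168 \cdot 42 = 7056$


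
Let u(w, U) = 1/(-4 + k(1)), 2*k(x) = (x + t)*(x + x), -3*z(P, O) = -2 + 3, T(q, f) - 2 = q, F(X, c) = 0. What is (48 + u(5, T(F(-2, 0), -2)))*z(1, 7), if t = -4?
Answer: -335/21 ≈ -15.952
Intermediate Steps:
T(q, f) = 2 + q
z(P, O) = -⅓ (z(P, O) = -(-2 + 3)/3 = -⅓*1 = -⅓)
k(x) = x*(-4 + x) (k(x) = ((x - 4)*(x + x))/2 = ((-4 + x)*(2*x))/2 = (2*x*(-4 + x))/2 = x*(-4 + x))
u(w, U) = -⅐ (u(w, U) = 1/(-4 + 1*(-4 + 1)) = 1/(-4 + 1*(-3)) = 1/(-4 - 3) = 1/(-7) = -⅐)
(48 + u(5, T(F(-2, 0), -2)))*z(1, 7) = (48 - ⅐)*(-⅓) = (335/7)*(-⅓) = -335/21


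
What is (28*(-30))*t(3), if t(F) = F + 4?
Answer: -5880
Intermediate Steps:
t(F) = 4 + F
(28*(-30))*t(3) = (28*(-30))*(4 + 3) = -840*7 = -5880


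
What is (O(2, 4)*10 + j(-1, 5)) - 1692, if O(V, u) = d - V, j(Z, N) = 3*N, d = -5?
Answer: -1747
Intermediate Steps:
O(V, u) = -5 - V
(O(2, 4)*10 + j(-1, 5)) - 1692 = ((-5 - 1*2)*10 + 3*5) - 1692 = ((-5 - 2)*10 + 15) - 1692 = (-7*10 + 15) - 1692 = (-70 + 15) - 1692 = -55 - 1692 = -1747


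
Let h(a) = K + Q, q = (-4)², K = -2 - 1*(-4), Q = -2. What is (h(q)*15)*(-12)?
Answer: 0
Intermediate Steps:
K = 2 (K = -2 + 4 = 2)
q = 16
h(a) = 0 (h(a) = 2 - 2 = 0)
(h(q)*15)*(-12) = (0*15)*(-12) = 0*(-12) = 0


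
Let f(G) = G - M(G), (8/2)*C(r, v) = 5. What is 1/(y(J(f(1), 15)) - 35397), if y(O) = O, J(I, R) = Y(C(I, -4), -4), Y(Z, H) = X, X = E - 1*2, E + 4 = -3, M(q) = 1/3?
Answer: -1/35406 ≈ -2.8244e-5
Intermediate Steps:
M(q) = 1/3
E = -7 (E = -4 - 3 = -7)
C(r, v) = 5/4 (C(r, v) = (1/4)*5 = 5/4)
X = -9 (X = -7 - 1*2 = -7 - 2 = -9)
Y(Z, H) = -9
f(G) = -1/3 + G (f(G) = G - 1*1/3 = G - 1/3 = -1/3 + G)
J(I, R) = -9
1/(y(J(f(1), 15)) - 35397) = 1/(-9 - 35397) = 1/(-35406) = -1/35406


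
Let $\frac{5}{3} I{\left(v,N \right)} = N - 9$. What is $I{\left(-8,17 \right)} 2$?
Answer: $\frac{48}{5} \approx 9.6$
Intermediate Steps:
$I{\left(v,N \right)} = - \frac{27}{5} + \frac{3 N}{5}$ ($I{\left(v,N \right)} = \frac{3 \left(N - 9\right)}{5} = \frac{3 \left(-9 + N\right)}{5} = - \frac{27}{5} + \frac{3 N}{5}$)
$I{\left(-8,17 \right)} 2 = \left(- \frac{27}{5} + \frac{3}{5} \cdot 17\right) 2 = \left(- \frac{27}{5} + \frac{51}{5}\right) 2 = \frac{24}{5} \cdot 2 = \frac{48}{5}$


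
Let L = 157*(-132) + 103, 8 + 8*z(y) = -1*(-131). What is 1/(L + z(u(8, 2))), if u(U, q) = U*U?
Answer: -8/164845 ≈ -4.8530e-5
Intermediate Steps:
u(U, q) = U**2
z(y) = 123/8 (z(y) = -1 + (-1*(-131))/8 = -1 + (1/8)*131 = -1 + 131/8 = 123/8)
L = -20621 (L = -20724 + 103 = -20621)
1/(L + z(u(8, 2))) = 1/(-20621 + 123/8) = 1/(-164845/8) = -8/164845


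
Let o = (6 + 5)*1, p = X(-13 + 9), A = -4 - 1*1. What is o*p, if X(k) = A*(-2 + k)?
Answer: 330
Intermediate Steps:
A = -5 (A = -4 - 1 = -5)
X(k) = 10 - 5*k (X(k) = -5*(-2 + k) = 10 - 5*k)
p = 30 (p = 10 - 5*(-13 + 9) = 10 - 5*(-4) = 10 + 20 = 30)
o = 11 (o = 11*1 = 11)
o*p = 11*30 = 330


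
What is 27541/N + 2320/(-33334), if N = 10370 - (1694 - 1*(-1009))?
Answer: 450132127/127785889 ≈ 3.5225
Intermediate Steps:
N = 7667 (N = 10370 - (1694 + 1009) = 10370 - 1*2703 = 10370 - 2703 = 7667)
27541/N + 2320/(-33334) = 27541/7667 + 2320/(-33334) = 27541*(1/7667) + 2320*(-1/33334) = 27541/7667 - 1160/16667 = 450132127/127785889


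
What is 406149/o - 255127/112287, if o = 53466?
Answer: 1522125361/285882702 ≈ 5.3243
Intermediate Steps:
406149/o - 255127/112287 = 406149/53466 - 255127/112287 = 406149*(1/53466) - 255127*1/112287 = 135383/17822 - 255127/112287 = 1522125361/285882702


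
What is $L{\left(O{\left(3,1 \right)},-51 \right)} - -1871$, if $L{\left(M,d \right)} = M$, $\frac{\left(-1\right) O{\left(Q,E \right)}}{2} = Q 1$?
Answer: $1865$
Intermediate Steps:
$O{\left(Q,E \right)} = - 2 Q$ ($O{\left(Q,E \right)} = - 2 Q 1 = - 2 Q$)
$L{\left(O{\left(3,1 \right)},-51 \right)} - -1871 = \left(-2\right) 3 - -1871 = -6 + 1871 = 1865$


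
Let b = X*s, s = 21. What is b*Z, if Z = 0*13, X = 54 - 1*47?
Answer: 0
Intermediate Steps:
X = 7 (X = 54 - 47 = 7)
Z = 0
b = 147 (b = 7*21 = 147)
b*Z = 147*0 = 0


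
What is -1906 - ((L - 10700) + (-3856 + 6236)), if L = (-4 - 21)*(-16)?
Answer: 6014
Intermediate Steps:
L = 400 (L = -25*(-16) = 400)
-1906 - ((L - 10700) + (-3856 + 6236)) = -1906 - ((400 - 10700) + (-3856 + 6236)) = -1906 - (-10300 + 2380) = -1906 - 1*(-7920) = -1906 + 7920 = 6014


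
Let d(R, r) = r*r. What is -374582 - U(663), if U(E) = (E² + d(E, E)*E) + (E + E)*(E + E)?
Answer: -294006674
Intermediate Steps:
d(R, r) = r²
U(E) = E³ + 5*E² (U(E) = (E² + E²*E) + (E + E)*(E + E) = (E² + E³) + (2*E)*(2*E) = (E² + E³) + 4*E² = E³ + 5*E²)
-374582 - U(663) = -374582 - 663²*(5 + 663) = -374582 - 439569*668 = -374582 - 1*293632092 = -374582 - 293632092 = -294006674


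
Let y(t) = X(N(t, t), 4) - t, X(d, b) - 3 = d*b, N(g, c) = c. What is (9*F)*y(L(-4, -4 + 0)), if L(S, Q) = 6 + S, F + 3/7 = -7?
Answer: -4212/7 ≈ -601.71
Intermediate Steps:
F = -52/7 (F = -3/7 - 7 = -52/7 ≈ -7.4286)
X(d, b) = 3 + b*d (X(d, b) = 3 + d*b = 3 + b*d)
y(t) = 3 + 3*t (y(t) = (3 + 4*t) - t = 3 + 3*t)
(9*F)*y(L(-4, -4 + 0)) = (9*(-52/7))*(3 + 3*(6 - 4)) = -468*(3 + 3*2)/7 = -468*(3 + 6)/7 = -468/7*9 = -4212/7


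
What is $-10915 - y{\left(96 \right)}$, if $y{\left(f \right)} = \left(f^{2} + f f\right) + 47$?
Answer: $-29394$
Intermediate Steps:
$y{\left(f \right)} = 47 + 2 f^{2}$ ($y{\left(f \right)} = \left(f^{2} + f^{2}\right) + 47 = 2 f^{2} + 47 = 47 + 2 f^{2}$)
$-10915 - y{\left(96 \right)} = -10915 - \left(47 + 2 \cdot 96^{2}\right) = -10915 - \left(47 + 2 \cdot 9216\right) = -10915 - \left(47 + 18432\right) = -10915 - 18479 = -29394$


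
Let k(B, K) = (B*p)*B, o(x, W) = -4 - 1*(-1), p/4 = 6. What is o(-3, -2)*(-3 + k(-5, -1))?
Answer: -1791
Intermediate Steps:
p = 24 (p = 4*6 = 24)
o(x, W) = -3 (o(x, W) = -4 + 1 = -3)
k(B, K) = 24*B**2 (k(B, K) = (B*24)*B = (24*B)*B = 24*B**2)
o(-3, -2)*(-3 + k(-5, -1)) = -3*(-3 + 24*(-5)**2) = -3*(-3 + 24*25) = -3*(-3 + 600) = -3*597 = -1791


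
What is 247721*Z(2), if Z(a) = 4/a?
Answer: 495442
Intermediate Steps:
247721*Z(2) = 247721*(4/2) = 247721*(4*(½)) = 247721*2 = 495442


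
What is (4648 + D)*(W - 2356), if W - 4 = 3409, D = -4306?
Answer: 361494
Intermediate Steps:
W = 3413 (W = 4 + 3409 = 3413)
(4648 + D)*(W - 2356) = (4648 - 4306)*(3413 - 2356) = 342*1057 = 361494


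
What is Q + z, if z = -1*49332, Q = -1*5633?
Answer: -54965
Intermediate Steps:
Q = -5633
z = -49332
Q + z = -5633 - 49332 = -54965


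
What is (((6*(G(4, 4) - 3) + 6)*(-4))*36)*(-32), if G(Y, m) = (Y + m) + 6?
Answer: 331776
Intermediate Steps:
G(Y, m) = 6 + Y + m
(((6*(G(4, 4) - 3) + 6)*(-4))*36)*(-32) = (((6*((6 + 4 + 4) - 3) + 6)*(-4))*36)*(-32) = (((6*(14 - 3) + 6)*(-4))*36)*(-32) = (((6*11 + 6)*(-4))*36)*(-32) = (((66 + 6)*(-4))*36)*(-32) = ((72*(-4))*36)*(-32) = -288*36*(-32) = -10368*(-32) = 331776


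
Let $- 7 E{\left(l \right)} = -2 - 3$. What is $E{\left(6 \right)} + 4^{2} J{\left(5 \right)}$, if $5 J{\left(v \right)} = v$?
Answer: $\frac{117}{7} \approx 16.714$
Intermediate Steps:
$J{\left(v \right)} = \frac{v}{5}$
$E{\left(l \right)} = \frac{5}{7}$ ($E{\left(l \right)} = - \frac{-2 - 3}{7} = \left(- \frac{1}{7}\right) \left(-5\right) = \frac{5}{7}$)
$E{\left(6 \right)} + 4^{2} J{\left(5 \right)} = \frac{5}{7} + 4^{2} \cdot \frac{1}{5} \cdot 5 = \frac{5}{7} + 16 \cdot 1 = \frac{5}{7} + 16 = \frac{117}{7}$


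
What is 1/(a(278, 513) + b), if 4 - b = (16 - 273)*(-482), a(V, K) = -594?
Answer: -1/124464 ≈ -8.0344e-6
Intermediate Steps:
b = -123870 (b = 4 - (16 - 273)*(-482) = 4 - (-257)*(-482) = 4 - 1*123874 = 4 - 123874 = -123870)
1/(a(278, 513) + b) = 1/(-594 - 123870) = 1/(-124464) = -1/124464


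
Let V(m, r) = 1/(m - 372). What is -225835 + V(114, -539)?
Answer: -58265431/258 ≈ -2.2584e+5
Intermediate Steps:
V(m, r) = 1/(-372 + m)
-225835 + V(114, -539) = -225835 + 1/(-372 + 114) = -225835 + 1/(-258) = -225835 - 1/258 = -58265431/258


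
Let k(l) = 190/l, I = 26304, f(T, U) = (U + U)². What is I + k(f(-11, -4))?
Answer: 841823/32 ≈ 26307.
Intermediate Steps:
f(T, U) = 4*U² (f(T, U) = (2*U)² = 4*U²)
I + k(f(-11, -4)) = 26304 + 190/((4*(-4)²)) = 26304 + 190/((4*16)) = 26304 + 190/64 = 26304 + 190*(1/64) = 26304 + 95/32 = 841823/32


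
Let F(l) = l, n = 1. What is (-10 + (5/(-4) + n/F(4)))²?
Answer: 121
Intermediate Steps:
(-10 + (5/(-4) + n/F(4)))² = (-10 + (5/(-4) + 1/4))² = (-10 + (5*(-¼) + 1*(¼)))² = (-10 + (-5/4 + ¼))² = (-10 - 1)² = (-11)² = 121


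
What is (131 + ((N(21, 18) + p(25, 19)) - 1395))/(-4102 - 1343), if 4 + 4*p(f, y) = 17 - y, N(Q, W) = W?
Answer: 499/2178 ≈ 0.22911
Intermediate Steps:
p(f, y) = 13/4 - y/4 (p(f, y) = -1 + (17 - y)/4 = -1 + (17/4 - y/4) = 13/4 - y/4)
(131 + ((N(21, 18) + p(25, 19)) - 1395))/(-4102 - 1343) = (131 + ((18 + (13/4 - ¼*19)) - 1395))/(-4102 - 1343) = (131 + ((18 + (13/4 - 19/4)) - 1395))/(-5445) = (131 + ((18 - 3/2) - 1395))*(-1/5445) = (131 + (33/2 - 1395))*(-1/5445) = (131 - 2757/2)*(-1/5445) = -2495/2*(-1/5445) = 499/2178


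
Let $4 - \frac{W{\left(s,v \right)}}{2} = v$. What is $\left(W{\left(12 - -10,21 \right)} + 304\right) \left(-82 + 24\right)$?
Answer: $-15660$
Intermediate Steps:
$W{\left(s,v \right)} = 8 - 2 v$
$\left(W{\left(12 - -10,21 \right)} + 304\right) \left(-82 + 24\right) = \left(\left(8 - 42\right) + 304\right) \left(-82 + 24\right) = \left(\left(8 - 42\right) + 304\right) \left(-58\right) = \left(-34 + 304\right) \left(-58\right) = 270 \left(-58\right) = -15660$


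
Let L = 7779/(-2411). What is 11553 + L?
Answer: 27846504/2411 ≈ 11550.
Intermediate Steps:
L = -7779/2411 (L = 7779*(-1/2411) = -7779/2411 ≈ -3.2265)
11553 + L = 11553 - 7779/2411 = 27846504/2411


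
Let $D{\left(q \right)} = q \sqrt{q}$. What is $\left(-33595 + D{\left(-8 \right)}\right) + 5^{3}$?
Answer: $-33470 - 16 i \sqrt{2} \approx -33470.0 - 22.627 i$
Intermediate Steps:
$D{\left(q \right)} = q^{\frac{3}{2}}$
$\left(-33595 + D{\left(-8 \right)}\right) + 5^{3} = \left(-33595 + \left(-8\right)^{\frac{3}{2}}\right) + 5^{3} = \left(-33595 - 16 i \sqrt{2}\right) + 125 = -33470 - 16 i \sqrt{2}$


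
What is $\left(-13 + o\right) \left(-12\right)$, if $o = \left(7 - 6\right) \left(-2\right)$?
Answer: $180$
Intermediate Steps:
$o = -2$ ($o = 1 \left(-2\right) = -2$)
$\left(-13 + o\right) \left(-12\right) = \left(-13 - 2\right) \left(-12\right) = \left(-15\right) \left(-12\right) = 180$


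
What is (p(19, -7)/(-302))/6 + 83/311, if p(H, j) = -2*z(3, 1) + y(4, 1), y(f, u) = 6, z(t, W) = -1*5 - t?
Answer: 71777/281766 ≈ 0.25474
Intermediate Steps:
z(t, W) = -5 - t
p(H, j) = 22 (p(H, j) = -2*(-5 - 1*3) + 6 = -2*(-5 - 3) + 6 = -2*(-8) + 6 = 16 + 6 = 22)
(p(19, -7)/(-302))/6 + 83/311 = (22/(-302))/6 + 83/311 = (22*(-1/302))*(⅙) + 83*(1/311) = -11/151*⅙ + 83/311 = -11/906 + 83/311 = 71777/281766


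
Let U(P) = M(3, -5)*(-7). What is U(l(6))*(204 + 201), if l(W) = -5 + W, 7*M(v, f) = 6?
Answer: -2430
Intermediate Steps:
M(v, f) = 6/7 (M(v, f) = (⅐)*6 = 6/7)
U(P) = -6 (U(P) = (6/7)*(-7) = -6)
U(l(6))*(204 + 201) = -6*(204 + 201) = -6*405 = -2430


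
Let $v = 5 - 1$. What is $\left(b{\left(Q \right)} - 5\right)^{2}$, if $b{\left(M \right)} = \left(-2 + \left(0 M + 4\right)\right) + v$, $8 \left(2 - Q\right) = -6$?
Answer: $1$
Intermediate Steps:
$Q = \frac{11}{4}$ ($Q = 2 - - \frac{3}{4} = 2 + \frac{3}{4} = \frac{11}{4} \approx 2.75$)
$v = 4$ ($v = 5 - 1 = 4$)
$b{\left(M \right)} = 6$ ($b{\left(M \right)} = \left(-2 + \left(0 M + 4\right)\right) + 4 = \left(-2 + \left(0 + 4\right)\right) + 4 = \left(-2 + 4\right) + 4 = 2 + 4 = 6$)
$\left(b{\left(Q \right)} - 5\right)^{2} = \left(6 - 5\right)^{2} = 1^{2} = 1$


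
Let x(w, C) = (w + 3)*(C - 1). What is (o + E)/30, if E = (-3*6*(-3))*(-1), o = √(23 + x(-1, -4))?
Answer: -9/5 + √13/30 ≈ -1.6798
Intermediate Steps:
x(w, C) = (-1 + C)*(3 + w) (x(w, C) = (3 + w)*(-1 + C) = (-1 + C)*(3 + w))
o = √13 (o = √(23 + (-3 - 1*(-1) + 3*(-4) - 4*(-1))) = √(23 + (-3 + 1 - 12 + 4)) = √(23 - 10) = √13 ≈ 3.6056)
E = -54 (E = -18*(-3)*(-1) = 54*(-1) = -54)
(o + E)/30 = (√13 - 54)/30 = (-54 + √13)*(1/30) = -9/5 + √13/30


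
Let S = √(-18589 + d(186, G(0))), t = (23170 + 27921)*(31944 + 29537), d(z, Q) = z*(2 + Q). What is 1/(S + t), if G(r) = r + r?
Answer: 3141125771/9866671109240362658 - I*√18217/9866671109240362658 ≈ 3.1836e-10 - 1.3679e-17*I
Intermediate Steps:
G(r) = 2*r
t = 3141125771 (t = 51091*61481 = 3141125771)
S = I*√18217 (S = √(-18589 + 186*(2 + 2*0)) = √(-18589 + 186*(2 + 0)) = √(-18589 + 186*2) = √(-18589 + 372) = √(-18217) = I*√18217 ≈ 134.97*I)
1/(S + t) = 1/(I*√18217 + 3141125771) = 1/(3141125771 + I*√18217)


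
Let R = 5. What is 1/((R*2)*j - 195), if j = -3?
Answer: -1/225 ≈ -0.0044444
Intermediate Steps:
1/((R*2)*j - 195) = 1/((5*2)*(-3) - 195) = 1/(10*(-3) - 195) = 1/(-30 - 195) = 1/(-225) = -1/225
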